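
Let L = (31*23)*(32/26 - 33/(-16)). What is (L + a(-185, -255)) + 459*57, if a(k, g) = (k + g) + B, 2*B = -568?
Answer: 5779717/208 ≈ 27787.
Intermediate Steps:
B = -284 (B = (½)*(-568) = -284)
a(k, g) = -284 + g + k (a(k, g) = (k + g) - 284 = (g + k) - 284 = -284 + g + k)
L = 488405/208 (L = 713*(32*(1/26) - 33*(-1/16)) = 713*(16/13 + 33/16) = 713*(685/208) = 488405/208 ≈ 2348.1)
(L + a(-185, -255)) + 459*57 = (488405/208 + (-284 - 255 - 185)) + 459*57 = (488405/208 - 724) + 26163 = 337813/208 + 26163 = 5779717/208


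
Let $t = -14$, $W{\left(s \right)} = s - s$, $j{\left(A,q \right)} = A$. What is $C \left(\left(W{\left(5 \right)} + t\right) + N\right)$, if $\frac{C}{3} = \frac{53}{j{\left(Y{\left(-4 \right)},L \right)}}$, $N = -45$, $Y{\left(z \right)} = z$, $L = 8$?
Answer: $\frac{9381}{4} \approx 2345.3$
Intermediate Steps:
$W{\left(s \right)} = 0$
$C = - \frac{159}{4}$ ($C = 3 \frac{53}{-4} = 3 \cdot 53 \left(- \frac{1}{4}\right) = 3 \left(- \frac{53}{4}\right) = - \frac{159}{4} \approx -39.75$)
$C \left(\left(W{\left(5 \right)} + t\right) + N\right) = - \frac{159 \left(\left(0 - 14\right) - 45\right)}{4} = - \frac{159 \left(-14 - 45\right)}{4} = \left(- \frac{159}{4}\right) \left(-59\right) = \frac{9381}{4}$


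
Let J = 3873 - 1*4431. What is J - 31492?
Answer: -32050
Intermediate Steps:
J = -558 (J = 3873 - 4431 = -558)
J - 31492 = -558 - 31492 = -32050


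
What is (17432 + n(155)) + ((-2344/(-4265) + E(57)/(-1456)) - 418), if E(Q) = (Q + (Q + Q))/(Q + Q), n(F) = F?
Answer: 213240298853/12419680 ≈ 17170.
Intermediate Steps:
E(Q) = 3/2 (E(Q) = (Q + 2*Q)/((2*Q)) = (3*Q)*(1/(2*Q)) = 3/2)
(17432 + n(155)) + ((-2344/(-4265) + E(57)/(-1456)) - 418) = (17432 + 155) + ((-2344/(-4265) + (3/2)/(-1456)) - 418) = 17587 + ((-2344*(-1/4265) + (3/2)*(-1/1456)) - 418) = 17587 + ((2344/4265 - 3/2912) - 418) = 17587 + (6812933/12419680 - 418) = 17587 - 5184613307/12419680 = 213240298853/12419680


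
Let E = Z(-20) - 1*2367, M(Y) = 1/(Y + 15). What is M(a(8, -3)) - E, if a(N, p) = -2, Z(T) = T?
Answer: 31032/13 ≈ 2387.1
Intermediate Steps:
M(Y) = 1/(15 + Y)
E = -2387 (E = -20 - 1*2367 = -20 - 2367 = -2387)
M(a(8, -3)) - E = 1/(15 - 2) - 1*(-2387) = 1/13 + 2387 = 31032/13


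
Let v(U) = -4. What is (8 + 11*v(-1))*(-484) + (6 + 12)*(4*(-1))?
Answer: 17352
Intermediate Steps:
(8 + 11*v(-1))*(-484) + (6 + 12)*(4*(-1)) = (8 + 11*(-4))*(-484) + (6 + 12)*(4*(-1)) = (8 - 44)*(-484) + 18*(-4) = -36*(-484) - 72 = 17424 - 72 = 17352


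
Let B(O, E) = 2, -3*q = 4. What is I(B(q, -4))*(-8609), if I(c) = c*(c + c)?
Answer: -68872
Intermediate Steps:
q = -4/3 (q = -⅓*4 = -4/3 ≈ -1.3333)
I(c) = 2*c² (I(c) = c*(2*c) = 2*c²)
I(B(q, -4))*(-8609) = (2*2²)*(-8609) = (2*4)*(-8609) = 8*(-8609) = -68872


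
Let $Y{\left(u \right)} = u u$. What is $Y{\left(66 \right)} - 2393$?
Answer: $1963$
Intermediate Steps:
$Y{\left(u \right)} = u^{2}$
$Y{\left(66 \right)} - 2393 = 66^{2} - 2393 = 4356 - 2393 = 1963$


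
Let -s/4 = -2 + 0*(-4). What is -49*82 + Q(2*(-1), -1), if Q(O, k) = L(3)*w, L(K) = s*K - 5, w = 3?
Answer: -3961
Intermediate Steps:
s = 8 (s = -4*(-2 + 0*(-4)) = -4*(-2 + 0) = -4*(-2) = 8)
L(K) = -5 + 8*K (L(K) = 8*K - 5 = -5 + 8*K)
Q(O, k) = 57 (Q(O, k) = (-5 + 8*3)*3 = (-5 + 24)*3 = 19*3 = 57)
-49*82 + Q(2*(-1), -1) = -49*82 + 57 = -4018 + 57 = -3961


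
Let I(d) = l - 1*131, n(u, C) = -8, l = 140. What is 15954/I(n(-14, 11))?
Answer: 5318/3 ≈ 1772.7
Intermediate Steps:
I(d) = 9 (I(d) = 140 - 1*131 = 140 - 131 = 9)
15954/I(n(-14, 11)) = 15954/9 = 15954*(⅑) = 5318/3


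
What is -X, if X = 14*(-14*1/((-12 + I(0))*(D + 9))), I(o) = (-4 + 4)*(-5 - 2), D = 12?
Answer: -7/9 ≈ -0.77778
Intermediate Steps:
I(o) = 0 (I(o) = 0*(-7) = 0)
X = 7/9 (X = 14*(-14*1/((-12 + 0)*(12 + 9))) = 14*(-14/((-12*21))) = 14*(-14/(-252)) = 14*(-14*(-1/252)) = 14*(1/18) = 7/9 ≈ 0.77778)
-X = -1*7/9 = -7/9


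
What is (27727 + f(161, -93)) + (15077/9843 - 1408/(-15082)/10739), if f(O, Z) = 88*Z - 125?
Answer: 15479574627825821/797113690557 ≈ 19420.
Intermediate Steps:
f(O, Z) = -125 + 88*Z
(27727 + f(161, -93)) + (15077/9843 - 1408/(-15082)/10739) = (27727 + (-125 + 88*(-93))) + (15077/9843 - 1408/(-15082)/10739) = (27727 + (-125 - 8184)) + (15077*(1/9843) - 1408*(-1/15082)*(1/10739)) = (27727 - 8309) + (15077/9843 + (704/7541)*(1/10739)) = 19418 + (15077/9843 + 704/80982799) = 19418 + 1220984589995/797113690557 = 15479574627825821/797113690557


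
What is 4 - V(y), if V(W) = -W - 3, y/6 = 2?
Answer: 19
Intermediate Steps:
y = 12 (y = 6*2 = 12)
V(W) = -3 - W
4 - V(y) = 4 - (-3 - 1*12) = 4 - (-3 - 12) = 4 - 1*(-15) = 4 + 15 = 19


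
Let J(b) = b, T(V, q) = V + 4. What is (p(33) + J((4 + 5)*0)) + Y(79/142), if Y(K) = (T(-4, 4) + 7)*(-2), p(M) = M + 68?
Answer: 87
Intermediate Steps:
T(V, q) = 4 + V
p(M) = 68 + M
Y(K) = -14 (Y(K) = ((4 - 4) + 7)*(-2) = (0 + 7)*(-2) = 7*(-2) = -14)
(p(33) + J((4 + 5)*0)) + Y(79/142) = ((68 + 33) + (4 + 5)*0) - 14 = (101 + 9*0) - 14 = (101 + 0) - 14 = 101 - 14 = 87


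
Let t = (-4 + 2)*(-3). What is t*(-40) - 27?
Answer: -267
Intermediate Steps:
t = 6 (t = -2*(-3) = 6)
t*(-40) - 27 = 6*(-40) - 27 = -240 - 27 = -267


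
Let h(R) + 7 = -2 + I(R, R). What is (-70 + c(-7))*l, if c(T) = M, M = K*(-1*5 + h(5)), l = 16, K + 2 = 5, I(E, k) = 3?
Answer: -1648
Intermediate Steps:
h(R) = -6 (h(R) = -7 + (-2 + 3) = -7 + 1 = -6)
K = 3 (K = -2 + 5 = 3)
M = -33 (M = 3*(-1*5 - 6) = 3*(-5 - 6) = 3*(-11) = -33)
c(T) = -33
(-70 + c(-7))*l = (-70 - 33)*16 = -103*16 = -1648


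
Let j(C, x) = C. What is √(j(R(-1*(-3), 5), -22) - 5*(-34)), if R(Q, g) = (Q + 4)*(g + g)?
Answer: 4*√15 ≈ 15.492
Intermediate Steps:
R(Q, g) = 2*g*(4 + Q) (R(Q, g) = (4 + Q)*(2*g) = 2*g*(4 + Q))
√(j(R(-1*(-3), 5), -22) - 5*(-34)) = √(2*5*(4 - 1*(-3)) - 5*(-34)) = √(2*5*(4 + 3) + 170) = √(2*5*7 + 170) = √(70 + 170) = √240 = 4*√15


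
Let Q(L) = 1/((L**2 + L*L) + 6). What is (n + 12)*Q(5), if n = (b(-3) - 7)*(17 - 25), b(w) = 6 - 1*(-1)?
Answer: 3/14 ≈ 0.21429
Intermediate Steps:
b(w) = 7 (b(w) = 6 + 1 = 7)
n = 0 (n = (7 - 7)*(17 - 25) = 0*(-8) = 0)
Q(L) = 1/(6 + 2*L**2) (Q(L) = 1/((L**2 + L**2) + 6) = 1/(2*L**2 + 6) = 1/(6 + 2*L**2))
(n + 12)*Q(5) = (0 + 12)*(1/(2*(3 + 5**2))) = 12*(1/(2*(3 + 25))) = 12*((1/2)/28) = 12*((1/2)*(1/28)) = 12*(1/56) = 3/14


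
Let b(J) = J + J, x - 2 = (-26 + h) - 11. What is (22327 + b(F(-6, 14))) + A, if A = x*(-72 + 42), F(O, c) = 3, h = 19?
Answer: 22813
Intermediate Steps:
x = -16 (x = 2 + ((-26 + 19) - 11) = 2 + (-7 - 11) = 2 - 18 = -16)
b(J) = 2*J
A = 480 (A = -16*(-72 + 42) = -16*(-30) = 480)
(22327 + b(F(-6, 14))) + A = (22327 + 2*3) + 480 = (22327 + 6) + 480 = 22333 + 480 = 22813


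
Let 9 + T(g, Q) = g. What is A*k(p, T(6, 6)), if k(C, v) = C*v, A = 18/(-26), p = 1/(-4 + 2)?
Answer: -27/26 ≈ -1.0385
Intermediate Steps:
T(g, Q) = -9 + g
p = -½ (p = 1/(-2) = -½ ≈ -0.50000)
A = -9/13 (A = 18*(-1/26) = -9/13 ≈ -0.69231)
A*k(p, T(6, 6)) = -(-9)*(-9 + 6)/26 = -(-9)*(-3)/26 = -9/13*3/2 = -27/26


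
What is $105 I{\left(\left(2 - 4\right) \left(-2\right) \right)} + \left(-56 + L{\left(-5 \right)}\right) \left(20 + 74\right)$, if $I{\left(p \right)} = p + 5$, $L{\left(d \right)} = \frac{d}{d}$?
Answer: $-4225$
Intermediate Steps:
$L{\left(d \right)} = 1$
$I{\left(p \right)} = 5 + p$
$105 I{\left(\left(2 - 4\right) \left(-2\right) \right)} + \left(-56 + L{\left(-5 \right)}\right) \left(20 + 74\right) = 105 \left(5 + \left(2 - 4\right) \left(-2\right)\right) + \left(-56 + 1\right) \left(20 + 74\right) = 105 \left(5 + \left(2 - 4\right) \left(-2\right)\right) - 5170 = 105 \left(5 - -4\right) - 5170 = 105 \left(5 + 4\right) - 5170 = 105 \cdot 9 - 5170 = 945 - 5170 = -4225$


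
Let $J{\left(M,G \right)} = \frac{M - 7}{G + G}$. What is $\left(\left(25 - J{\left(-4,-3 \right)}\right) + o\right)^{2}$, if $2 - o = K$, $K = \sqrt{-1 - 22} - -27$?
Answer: $- \frac{707}{36} + \frac{11 i \sqrt{23}}{3} \approx -19.639 + 17.585 i$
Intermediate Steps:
$J{\left(M,G \right)} = \frac{-7 + M}{2 G}$
$K = 27 + i \sqrt{23}$ ($K = \sqrt{-23} + 27 = i \sqrt{23} + 27 = 27 + i \sqrt{23} \approx 27.0 + 4.7958 i$)
$o = -25 - i \sqrt{23}$ ($o = 2 - \left(27 + i \sqrt{23}\right) = -25 - i \sqrt{23} \approx -25.0 - 4.7958 i$)
$\left(\left(25 - J{\left(-4,-3 \right)}\right) + o\right)^{2} = \left(\left(25 - \frac{-7 - 4}{2 \left(-3\right)}\right) - \left(25 + i \sqrt{23}\right)\right)^{2} = \left(\left(25 - \frac{1}{2} \left(- \frac{1}{3}\right) \left(-11\right)\right) - \left(25 + i \sqrt{23}\right)\right)^{2} = \left(\left(25 - \frac{11}{6}\right) - \left(25 + i \sqrt{23}\right)\right)^{2} = \left(\frac{139}{6} - \left(25 + i \sqrt{23}\right)\right)^{2} = \left(- \frac{11}{6} - i \sqrt{23}\right)^{2}$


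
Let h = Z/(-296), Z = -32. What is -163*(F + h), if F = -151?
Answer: 910029/37 ≈ 24595.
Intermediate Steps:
h = 4/37 (h = -32/(-296) = -32*(-1/296) = 4/37 ≈ 0.10811)
-163*(F + h) = -163*(-151 + 4/37) = -163*(-5583/37) = 910029/37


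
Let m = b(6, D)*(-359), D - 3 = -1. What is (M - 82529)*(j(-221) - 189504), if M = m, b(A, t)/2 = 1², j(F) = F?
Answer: 15794037075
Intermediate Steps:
D = 2 (D = 3 - 1 = 2)
b(A, t) = 2 (b(A, t) = 2*1² = 2*1 = 2)
m = -718 (m = 2*(-359) = -718)
M = -718
(M - 82529)*(j(-221) - 189504) = (-718 - 82529)*(-221 - 189504) = -83247*(-189725) = 15794037075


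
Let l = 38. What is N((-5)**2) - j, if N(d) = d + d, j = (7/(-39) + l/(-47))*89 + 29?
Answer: 199672/1833 ≈ 108.93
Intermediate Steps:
j = -108022/1833 (j = (7/(-39) + 38/(-47))*89 + 29 = (7*(-1/39) + 38*(-1/47))*89 + 29 = (-7/39 - 38/47)*89 + 29 = -1811/1833*89 + 29 = -161179/1833 + 29 = -108022/1833 ≈ -58.932)
N(d) = 2*d
N((-5)**2) - j = 2*(-5)**2 - 1*(-108022/1833) = 2*25 + 108022/1833 = 50 + 108022/1833 = 199672/1833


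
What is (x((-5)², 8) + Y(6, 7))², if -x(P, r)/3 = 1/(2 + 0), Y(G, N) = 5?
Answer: 49/4 ≈ 12.250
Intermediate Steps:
x(P, r) = -3/2 (x(P, r) = -3/(2 + 0) = -3/2)
(x((-5)², 8) + Y(6, 7))² = (-3/2 + 5)² = (7/2)² = 49/4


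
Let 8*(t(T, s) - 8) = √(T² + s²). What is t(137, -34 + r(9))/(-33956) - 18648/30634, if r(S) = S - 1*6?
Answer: -79182070/130026013 - √19730/271648 ≈ -0.60949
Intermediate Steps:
r(S) = -6 + S (r(S) = S - 6 = -6 + S)
t(T, s) = 8 + √(T² + s²)/8
t(137, -34 + r(9))/(-33956) - 18648/30634 = (8 + √(137² + (-34 + (-6 + 9))²)/8)/(-33956) - 18648/30634 = (8 + √(18769 + (-34 + 3)²)/8)*(-1/33956) - 18648*1/30634 = (8 + √(18769 + (-31)²)/8)*(-1/33956) - 9324/15317 = (8 + √(18769 + 961)/8)*(-1/33956) - 9324/15317 = (8 + √19730/8)*(-1/33956) - 9324/15317 = (-2/8489 - √19730/271648) - 9324/15317 = -79182070/130026013 - √19730/271648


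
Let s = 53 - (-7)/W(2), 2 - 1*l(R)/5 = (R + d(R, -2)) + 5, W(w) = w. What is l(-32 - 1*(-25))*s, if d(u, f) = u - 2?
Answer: 7345/2 ≈ 3672.5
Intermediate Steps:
d(u, f) = -2 + u
l(R) = -5 - 10*R (l(R) = 10 - 5*((R + (-2 + R)) + 5) = 10 - 5*((-2 + 2*R) + 5) = 10 - 5*(3 + 2*R) = 10 + (-15 - 10*R) = -5 - 10*R)
s = 113/2 (s = 53 - (-7)/2 = 53 - 1*(-7/2) = 53 + 7/2 = 113/2 ≈ 56.500)
l(-32 - 1*(-25))*s = (-5 - 10*(-32 - 1*(-25)))*(113/2) = (-5 - 10*(-32 + 25))*(113/2) = (-5 - 10*(-7))*(113/2) = (-5 + 70)*(113/2) = 65*(113/2) = 7345/2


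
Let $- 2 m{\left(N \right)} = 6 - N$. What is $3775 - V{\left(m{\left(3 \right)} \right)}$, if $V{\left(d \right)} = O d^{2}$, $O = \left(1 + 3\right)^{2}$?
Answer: $3739$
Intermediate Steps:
$m{\left(N \right)} = -3 + \frac{N}{2}$ ($m{\left(N \right)} = - \frac{6 - N}{2} = -3 + \frac{N}{2}$)
$O = 16$ ($O = 4^{2} = 16$)
$V{\left(d \right)} = 16 d^{2}$
$3775 - V{\left(m{\left(3 \right)} \right)} = 3775 - 16 \left(-3 + \frac{1}{2} \cdot 3\right)^{2} = 3775 - 16 \left(-3 + \frac{3}{2}\right)^{2} = 3775 - 16 \left(- \frac{3}{2}\right)^{2} = 3775 - 16 \cdot \frac{9}{4} = 3775 - 36 = 3739$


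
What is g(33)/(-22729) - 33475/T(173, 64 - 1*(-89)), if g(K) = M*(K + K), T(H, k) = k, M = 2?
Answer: -44757263/204561 ≈ -218.80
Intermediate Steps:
g(K) = 4*K (g(K) = 2*(K + K) = 2*(2*K) = 4*K)
g(33)/(-22729) - 33475/T(173, 64 - 1*(-89)) = (4*33)/(-22729) - 33475/(64 - 1*(-89)) = 132*(-1/22729) - 33475/(64 + 89) = -132/22729 - 33475/153 = -44757263/204561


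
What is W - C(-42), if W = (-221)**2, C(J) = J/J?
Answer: 48840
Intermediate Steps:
C(J) = 1
W = 48841
W - C(-42) = 48841 - 1*1 = 48841 - 1 = 48840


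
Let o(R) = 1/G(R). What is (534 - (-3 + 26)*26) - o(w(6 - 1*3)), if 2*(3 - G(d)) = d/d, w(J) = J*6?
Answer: -322/5 ≈ -64.400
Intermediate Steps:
w(J) = 6*J
G(d) = 5/2 (G(d) = 3 - d/(2*d) = 3 - 1/2*1 = 3 - 1/2 = 5/2)
o(R) = 2/5 (o(R) = 1/(5/2) = 2/5)
(534 - (-3 + 26)*26) - o(w(6 - 1*3)) = (534 - (-3 + 26)*26) - 1*2/5 = (534 - 23*26) - 2/5 = (534 - 1*598) - 2/5 = (534 - 598) - 2/5 = -64 - 2/5 = -322/5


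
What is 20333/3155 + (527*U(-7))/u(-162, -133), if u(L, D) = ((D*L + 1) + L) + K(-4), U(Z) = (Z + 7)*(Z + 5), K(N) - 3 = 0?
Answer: 20333/3155 ≈ 6.4447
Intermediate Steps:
K(N) = 3 (K(N) = 3 + 0 = 3)
U(Z) = (5 + Z)*(7 + Z) (U(Z) = (7 + Z)*(5 + Z) = (5 + Z)*(7 + Z))
u(L, D) = 4 + L + D*L (u(L, D) = ((D*L + 1) + L) + 3 = ((1 + D*L) + L) + 3 = (1 + L + D*L) + 3 = 4 + L + D*L)
20333/3155 + (527*U(-7))/u(-162, -133) = 20333/3155 + (527*(35 + (-7)**2 + 12*(-7)))/(4 - 162 - 133*(-162)) = 20333*(1/3155) + (527*(35 + 49 - 84))/(4 - 162 + 21546) = 20333/3155 + (527*0)/21388 = 20333/3155 + 0*(1/21388) = 20333/3155 + 0 = 20333/3155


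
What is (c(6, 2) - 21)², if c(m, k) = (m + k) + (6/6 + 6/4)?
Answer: 441/4 ≈ 110.25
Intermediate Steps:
c(m, k) = 5/2 + k + m (c(m, k) = (k + m) + (6*(⅙) + 6*(¼)) = (k + m) + (1 + 3/2) = (k + m) + 5/2 = 5/2 + k + m)
(c(6, 2) - 21)² = ((5/2 + 2 + 6) - 21)² = (21/2 - 21)² = (-21/2)² = 441/4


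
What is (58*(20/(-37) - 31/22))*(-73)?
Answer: 3359679/407 ≈ 8254.7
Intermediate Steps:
(58*(20/(-37) - 31/22))*(-73) = (58*(20*(-1/37) - 31*1/22))*(-73) = (58*(-20/37 - 31/22))*(-73) = (58*(-1587/814))*(-73) = -46023/407*(-73) = 3359679/407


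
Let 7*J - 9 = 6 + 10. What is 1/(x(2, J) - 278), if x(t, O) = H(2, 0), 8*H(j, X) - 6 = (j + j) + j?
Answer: -2/553 ≈ -0.0036166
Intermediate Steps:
J = 25/7 (J = 9/7 + (6 + 10)/7 = 9/7 + (⅐)*16 = 9/7 + 16/7 = 25/7 ≈ 3.5714)
H(j, X) = ¾ + 3*j/8 (H(j, X) = ¾ + ((j + j) + j)/8 = ¾ + (2*j + j)/8 = ¾ + (3*j)/8 = ¾ + 3*j/8)
x(t, O) = 3/2 (x(t, O) = ¾ + (3/8)*2 = ¾ + ¾ = 3/2)
1/(x(2, J) - 278) = 1/(3/2 - 278) = 1/(-553/2) = -2/553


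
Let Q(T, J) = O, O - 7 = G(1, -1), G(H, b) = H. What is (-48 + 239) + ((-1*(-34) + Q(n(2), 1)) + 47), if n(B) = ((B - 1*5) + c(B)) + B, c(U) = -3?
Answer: 280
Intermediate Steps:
O = 8 (O = 7 + 1 = 8)
n(B) = -8 + 2*B (n(B) = ((B - 1*5) - 3) + B = ((B - 5) - 3) + B = ((-5 + B) - 3) + B = (-8 + B) + B = -8 + 2*B)
Q(T, J) = 8
(-48 + 239) + ((-1*(-34) + Q(n(2), 1)) + 47) = (-48 + 239) + ((-1*(-34) + 8) + 47) = 191 + ((34 + 8) + 47) = 191 + (42 + 47) = 191 + 89 = 280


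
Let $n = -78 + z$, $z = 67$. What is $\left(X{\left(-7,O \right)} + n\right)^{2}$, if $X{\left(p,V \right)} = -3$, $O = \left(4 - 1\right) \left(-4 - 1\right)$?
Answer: $196$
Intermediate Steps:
$O = -15$ ($O = 3 \left(-5\right) = -15$)
$n = -11$ ($n = -78 + 67 = -11$)
$\left(X{\left(-7,O \right)} + n\right)^{2} = \left(-3 - 11\right)^{2} = \left(-14\right)^{2} = 196$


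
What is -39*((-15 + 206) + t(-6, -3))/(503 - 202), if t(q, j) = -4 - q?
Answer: -7527/301 ≈ -25.007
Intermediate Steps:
-39*((-15 + 206) + t(-6, -3))/(503 - 202) = -39*((-15 + 206) + (-4 - 1*(-6)))/(503 - 202) = -39*(191 + (-4 + 6))/301 = -39*(191 + 2)/301 = -7527/301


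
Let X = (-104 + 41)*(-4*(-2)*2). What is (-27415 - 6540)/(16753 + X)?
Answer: -6791/3149 ≈ -2.1566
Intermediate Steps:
X = -1008 (X = -504*2 = -63*16 = -1008)
(-27415 - 6540)/(16753 + X) = (-27415 - 6540)/(16753 - 1008) = -33955/15745 = -33955*1/15745 = -6791/3149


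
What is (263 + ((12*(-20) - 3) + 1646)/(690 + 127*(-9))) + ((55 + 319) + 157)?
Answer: 358279/453 ≈ 790.90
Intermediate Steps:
(263 + ((12*(-20) - 3) + 1646)/(690 + 127*(-9))) + ((55 + 319) + 157) = (263 + ((-240 - 3) + 1646)/(690 - 1143)) + (374 + 157) = (263 + (-243 + 1646)/(-453)) + 531 = (263 + 1403*(-1/453)) + 531 = (263 - 1403/453) + 531 = 117736/453 + 531 = 358279/453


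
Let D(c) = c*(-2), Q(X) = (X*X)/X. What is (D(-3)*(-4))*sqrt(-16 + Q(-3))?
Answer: -24*I*sqrt(19) ≈ -104.61*I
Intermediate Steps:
Q(X) = X (Q(X) = X**2/X = X)
D(c) = -2*c
(D(-3)*(-4))*sqrt(-16 + Q(-3)) = (-2*(-3)*(-4))*sqrt(-16 - 3) = (6*(-4))*sqrt(-19) = -24*I*sqrt(19)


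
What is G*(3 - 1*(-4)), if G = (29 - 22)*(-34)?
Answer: -1666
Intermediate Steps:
G = -238 (G = 7*(-34) = -238)
G*(3 - 1*(-4)) = -238*(3 - 1*(-4)) = -238*(3 + 4) = -238*7 = -1666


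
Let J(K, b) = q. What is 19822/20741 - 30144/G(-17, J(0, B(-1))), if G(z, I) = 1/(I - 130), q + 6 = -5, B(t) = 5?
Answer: 88155575086/20741 ≈ 4.2503e+6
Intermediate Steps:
q = -11 (q = -6 - 5 = -11)
J(K, b) = -11
G(z, I) = 1/(-130 + I)
19822/20741 - 30144/G(-17, J(0, B(-1))) = 19822/20741 - 30144/(1/(-130 - 11)) = 19822*(1/20741) - 30144/(1/(-141)) = 19822/20741 - 30144/(-1/141) = 19822/20741 - 30144*(-141) = 19822/20741 + 4250304 = 88155575086/20741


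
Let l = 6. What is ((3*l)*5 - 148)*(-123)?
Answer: 7134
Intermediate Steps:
((3*l)*5 - 148)*(-123) = ((3*6)*5 - 148)*(-123) = (18*5 - 148)*(-123) = (90 - 148)*(-123) = -58*(-123) = 7134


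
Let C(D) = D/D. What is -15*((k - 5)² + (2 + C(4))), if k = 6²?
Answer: -14460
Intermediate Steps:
k = 36
C(D) = 1
-15*((k - 5)² + (2 + C(4))) = -15*((36 - 5)² + (2 + 1)) = -15*(31² + 3) = -15*(961 + 3) = -15*964 = -14460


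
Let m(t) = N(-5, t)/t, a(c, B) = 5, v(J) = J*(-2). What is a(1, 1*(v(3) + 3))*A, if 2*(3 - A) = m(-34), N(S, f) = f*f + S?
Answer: 6775/68 ≈ 99.632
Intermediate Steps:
v(J) = -2*J
N(S, f) = S + f² (N(S, f) = f² + S = S + f²)
m(t) = (-5 + t²)/t
A = 1355/68 (A = 3 - (-34 - 5/(-34))/2 = 3 - (-34 - 5*(-1/34))/2 = 3 - (-34 + 5/34)/2 = 3 - ½*(-1151/34) = 3 + 1151/68 = 1355/68 ≈ 19.926)
a(1, 1*(v(3) + 3))*A = 5*(1355/68) = 6775/68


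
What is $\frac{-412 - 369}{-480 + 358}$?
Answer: $\frac{781}{122} \approx 6.4016$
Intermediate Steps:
$\frac{-412 - 369}{-480 + 358} = - \frac{781}{-122} = \left(-781\right) \left(- \frac{1}{122}\right) = \frac{781}{122}$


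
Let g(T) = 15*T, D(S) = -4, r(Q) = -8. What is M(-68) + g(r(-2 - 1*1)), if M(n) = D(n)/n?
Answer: -2039/17 ≈ -119.94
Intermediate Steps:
M(n) = -4/n
M(-68) + g(r(-2 - 1*1)) = -4/(-68) + 15*(-8) = -4*(-1/68) - 120 = 1/17 - 120 = -2039/17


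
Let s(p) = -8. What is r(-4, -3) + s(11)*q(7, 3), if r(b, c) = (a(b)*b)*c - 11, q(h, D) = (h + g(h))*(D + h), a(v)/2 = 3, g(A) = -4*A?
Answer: 1741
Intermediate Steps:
a(v) = 6 (a(v) = 2*3 = 6)
q(h, D) = -3*h*(D + h) (q(h, D) = (h - 4*h)*(D + h) = (-3*h)*(D + h) = -3*h*(D + h))
r(b, c) = -11 + 6*b*c (r(b, c) = (6*b)*c - 11 = 6*b*c - 11 = -11 + 6*b*c)
r(-4, -3) + s(11)*q(7, 3) = (-11 + 6*(-4)*(-3)) - 24*7*(-1*3 - 1*7) = (-11 + 72) - 24*7*(-3 - 7) = 61 - 24*7*(-10) = 61 - 8*(-210) = 61 + 1680 = 1741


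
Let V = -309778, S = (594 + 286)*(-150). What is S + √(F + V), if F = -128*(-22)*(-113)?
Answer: -132000 + I*√627986 ≈ -1.32e+5 + 792.46*I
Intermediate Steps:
S = -132000 (S = 880*(-150) = -132000)
F = -318208 (F = 2816*(-113) = -318208)
S + √(F + V) = -132000 + √(-318208 - 309778) = -132000 + √(-627986) = -132000 + I*√627986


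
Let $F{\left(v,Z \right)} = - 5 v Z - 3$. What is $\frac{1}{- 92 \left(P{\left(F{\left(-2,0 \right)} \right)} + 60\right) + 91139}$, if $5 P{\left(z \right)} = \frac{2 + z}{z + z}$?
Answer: $\frac{15}{1284239} \approx 1.168 \cdot 10^{-5}$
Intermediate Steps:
$F{\left(v,Z \right)} = -3 - 5 Z v$ ($F{\left(v,Z \right)} = - 5 Z v - 3 = -3 - 5 Z v$)
$P{\left(z \right)} = \frac{2 + z}{10 z}$ ($P{\left(z \right)} = \frac{\left(2 + z\right) \frac{1}{z + z}}{5} = \frac{\left(2 + z\right) \frac{1}{2 z}}{5} = \frac{\frac{1}{2} \frac{1}{z} \left(2 + z\right)}{5} = \frac{2 + z}{10 z}$)
$\frac{1}{- 92 \left(P{\left(F{\left(-2,0 \right)} \right)} + 60\right) + 91139} = \frac{1}{- 92 \left(\frac{2 - \left(3 + 0 \left(-2\right)\right)}{10 \left(-3 - 0 \left(-2\right)\right)} + 60\right) + 91139} = \frac{1}{- 92 \left(\frac{2 + \left(-3 + 0\right)}{10 \left(-3 + 0\right)} + 60\right) + 91139} = \frac{1}{- 92 \left(\frac{2 - 3}{10 \left(-3\right)} + 60\right) + 91139} = \frac{1}{- 92 \left(\frac{1}{10} \left(- \frac{1}{3}\right) \left(-1\right) + 60\right) + 91139} = \frac{1}{- 92 \left(\frac{1}{30} + 60\right) + 91139} = \frac{1}{\left(-92\right) \frac{1801}{30} + 91139} = \frac{1}{- \frac{82846}{15} + 91139} = \frac{1}{\frac{1284239}{15}} = \frac{15}{1284239}$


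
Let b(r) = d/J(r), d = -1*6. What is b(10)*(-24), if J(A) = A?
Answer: 72/5 ≈ 14.400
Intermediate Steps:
d = -6
b(r) = -6/r
b(10)*(-24) = -6/10*(-24) = -6*1/10*(-24) = -3/5*(-24) = 72/5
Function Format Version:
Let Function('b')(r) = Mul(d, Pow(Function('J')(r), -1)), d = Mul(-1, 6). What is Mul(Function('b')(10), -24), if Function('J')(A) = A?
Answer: Rational(72, 5) ≈ 14.400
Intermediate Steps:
d = -6
Function('b')(r) = Mul(-6, Pow(r, -1))
Mul(Function('b')(10), -24) = Mul(Mul(-6, Pow(10, -1)), -24) = Mul(Mul(-6, Rational(1, 10)), -24) = Mul(Rational(-3, 5), -24) = Rational(72, 5)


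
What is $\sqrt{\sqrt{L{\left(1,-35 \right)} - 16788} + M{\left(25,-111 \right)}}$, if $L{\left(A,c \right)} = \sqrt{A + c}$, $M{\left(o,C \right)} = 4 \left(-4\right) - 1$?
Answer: $\sqrt{-17 + \sqrt{-16788 + i \sqrt{34}}} \approx 7.5398 + 8.5923 i$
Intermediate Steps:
$M{\left(o,C \right)} = -17$ ($M{\left(o,C \right)} = -16 - 1 = -17$)
$\sqrt{\sqrt{L{\left(1,-35 \right)} - 16788} + M{\left(25,-111 \right)}} = \sqrt{\sqrt{\sqrt{1 - 35} - 16788} - 17} = \sqrt{\sqrt{\sqrt{-34} - 16788} - 17} = \sqrt{\sqrt{i \sqrt{34} - 16788} - 17} = \sqrt{\sqrt{-16788 + i \sqrt{34}} - 17} = \sqrt{-17 + \sqrt{-16788 + i \sqrt{34}}}$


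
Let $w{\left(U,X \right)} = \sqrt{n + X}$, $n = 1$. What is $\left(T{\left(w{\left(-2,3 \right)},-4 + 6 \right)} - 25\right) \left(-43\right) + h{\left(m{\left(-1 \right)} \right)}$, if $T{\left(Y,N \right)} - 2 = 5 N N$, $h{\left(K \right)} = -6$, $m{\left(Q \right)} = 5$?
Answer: $123$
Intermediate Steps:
$w{\left(U,X \right)} = \sqrt{1 + X}$
$T{\left(Y,N \right)} = 2 + 5 N^{2}$ ($T{\left(Y,N \right)} = 2 + 5 N N = 2 + 5 N^{2}$)
$\left(T{\left(w{\left(-2,3 \right)},-4 + 6 \right)} - 25\right) \left(-43\right) + h{\left(m{\left(-1 \right)} \right)} = \left(\left(2 + 5 \left(-4 + 6\right)^{2}\right) - 25\right) \left(-43\right) - 6 = \left(\left(2 + 5 \cdot 2^{2}\right) - 25\right) \left(-43\right) - 6 = \left(\left(2 + 5 \cdot 4\right) - 25\right) \left(-43\right) - 6 = \left(\left(2 + 20\right) - 25\right) \left(-43\right) - 6 = \left(22 - 25\right) \left(-43\right) - 6 = \left(-3\right) \left(-43\right) - 6 = 129 - 6 = 123$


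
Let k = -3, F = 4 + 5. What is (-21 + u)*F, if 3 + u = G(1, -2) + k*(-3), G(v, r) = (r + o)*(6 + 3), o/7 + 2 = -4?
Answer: -3699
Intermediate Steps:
o = -42 (o = -14 + 7*(-4) = -14 - 28 = -42)
G(v, r) = -378 + 9*r (G(v, r) = (r - 42)*(6 + 3) = (-42 + r)*9 = -378 + 9*r)
F = 9
u = -390 (u = -3 + ((-378 + 9*(-2)) - 3*(-3)) = -3 + ((-378 - 18) + 9) = -3 + (-396 + 9) = -3 - 387 = -390)
(-21 + u)*F = (-21 - 390)*9 = -411*9 = -3699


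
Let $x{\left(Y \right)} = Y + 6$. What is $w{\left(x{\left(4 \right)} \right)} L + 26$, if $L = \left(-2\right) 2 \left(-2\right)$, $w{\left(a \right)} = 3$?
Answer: $50$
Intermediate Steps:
$x{\left(Y \right)} = 6 + Y$
$L = 8$ ($L = \left(-4\right) \left(-2\right) = 8$)
$w{\left(x{\left(4 \right)} \right)} L + 26 = 3 \cdot 8 + 26 = 24 + 26 = 50$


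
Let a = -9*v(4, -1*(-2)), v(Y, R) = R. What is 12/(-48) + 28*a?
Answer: -2017/4 ≈ -504.25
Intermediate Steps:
a = -18 (a = -(-9)*(-2) = -9*2 = -18)
12/(-48) + 28*a = 12/(-48) + 28*(-18) = 12*(-1/48) - 504 = -¼ - 504 = -2017/4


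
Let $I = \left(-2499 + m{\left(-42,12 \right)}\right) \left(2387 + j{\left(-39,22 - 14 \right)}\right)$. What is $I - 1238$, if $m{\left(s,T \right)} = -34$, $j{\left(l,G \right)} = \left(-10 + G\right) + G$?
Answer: $-6062707$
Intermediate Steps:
$j{\left(l,G \right)} = -10 + 2 G$
$I = -6061469$ ($I = \left(-2499 - 34\right) \left(2387 - \left(10 - 2 \left(22 - 14\right)\right)\right) = - 2533 \left(2387 + \left(-10 + 2 \cdot 8\right)\right) = - 2533 \left(2387 + \left(-10 + 16\right)\right) = - 2533 \left(2387 + 6\right) = \left(-2533\right) 2393 = -6061469$)
$I - 1238 = -6061469 - 1238 = -6062707$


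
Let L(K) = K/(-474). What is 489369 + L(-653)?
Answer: 231961559/474 ≈ 4.8937e+5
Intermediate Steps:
L(K) = -K/474
489369 + L(-653) = 489369 - 1/474*(-653) = 489369 + 653/474 = 231961559/474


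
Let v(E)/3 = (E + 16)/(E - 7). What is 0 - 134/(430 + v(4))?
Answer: -67/205 ≈ -0.32683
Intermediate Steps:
v(E) = 3*(16 + E)/(-7 + E) (v(E) = 3*((E + 16)/(E - 7)) = 3*((16 + E)/(-7 + E)) = 3*(16 + E)/(-7 + E))
0 - 134/(430 + v(4)) = 0 - 134/(430 + 3*(16 + 4)/(-7 + 4)) = 0 - 134/(430 + 3*20/(-3)) = 0 - 134/(430 + 3*(-⅓)*20) = 0 - 134/(430 - 20) = 0 - 134/410 = 0 + (1/410)*(-134) = 0 - 67/205 = -67/205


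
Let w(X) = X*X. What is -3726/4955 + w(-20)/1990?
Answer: -543274/986045 ≈ -0.55096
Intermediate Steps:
w(X) = X²
-3726/4955 + w(-20)/1990 = -3726/4955 + (-20)²/1990 = -3726*1/4955 + 400*(1/1990) = -3726/4955 + 40/199 = -543274/986045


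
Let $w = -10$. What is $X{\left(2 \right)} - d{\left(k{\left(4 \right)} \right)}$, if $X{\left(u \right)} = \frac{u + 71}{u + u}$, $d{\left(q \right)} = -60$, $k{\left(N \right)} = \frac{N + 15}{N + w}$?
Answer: $\frac{313}{4} \approx 78.25$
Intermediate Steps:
$k{\left(N \right)} = \frac{15 + N}{-10 + N}$ ($k{\left(N \right)} = \frac{N + 15}{N - 10} = \frac{15 + N}{-10 + N}$)
$X{\left(u \right)} = \frac{71 + u}{2 u}$
$X{\left(2 \right)} - d{\left(k{\left(4 \right)} \right)} = \frac{71 + 2}{2 \cdot 2} - -60 = \frac{1}{2} \cdot \frac{1}{2} \cdot 73 + 60 = \frac{73}{4} + 60 = \frac{313}{4}$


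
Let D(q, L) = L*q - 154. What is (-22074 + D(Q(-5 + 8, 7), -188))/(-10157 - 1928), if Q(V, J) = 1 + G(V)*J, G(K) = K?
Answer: 26364/12085 ≈ 2.1815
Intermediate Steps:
Q(V, J) = 1 + J*V (Q(V, J) = 1 + V*J = 1 + J*V)
D(q, L) = -154 + L*q
(-22074 + D(Q(-5 + 8, 7), -188))/(-10157 - 1928) = (-22074 + (-154 - 188*(1 + 7*(-5 + 8))))/(-10157 - 1928) = (-22074 + (-154 - 188*(1 + 7*3)))/(-12085) = (-22074 + (-154 - 188*(1 + 21)))*(-1/12085) = (-22074 + (-154 - 188*22))*(-1/12085) = (-22074 + (-154 - 4136))*(-1/12085) = (-22074 - 4290)*(-1/12085) = -26364*(-1/12085) = 26364/12085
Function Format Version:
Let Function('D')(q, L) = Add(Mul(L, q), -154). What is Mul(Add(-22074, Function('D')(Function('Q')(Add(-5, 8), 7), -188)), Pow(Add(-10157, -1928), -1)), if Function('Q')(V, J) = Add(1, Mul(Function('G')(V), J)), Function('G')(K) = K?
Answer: Rational(26364, 12085) ≈ 2.1815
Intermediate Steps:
Function('Q')(V, J) = Add(1, Mul(J, V)) (Function('Q')(V, J) = Add(1, Mul(V, J)) = Add(1, Mul(J, V)))
Function('D')(q, L) = Add(-154, Mul(L, q))
Mul(Add(-22074, Function('D')(Function('Q')(Add(-5, 8), 7), -188)), Pow(Add(-10157, -1928), -1)) = Mul(Add(-22074, Add(-154, Mul(-188, Add(1, Mul(7, Add(-5, 8)))))), Pow(Add(-10157, -1928), -1)) = Mul(Add(-22074, Add(-154, Mul(-188, Add(1, Mul(7, 3))))), Pow(-12085, -1)) = Mul(Add(-22074, Add(-154, Mul(-188, Add(1, 21)))), Rational(-1, 12085)) = Mul(Add(-22074, Add(-154, Mul(-188, 22))), Rational(-1, 12085)) = Mul(Add(-22074, Add(-154, -4136)), Rational(-1, 12085)) = Mul(Add(-22074, -4290), Rational(-1, 12085)) = Mul(-26364, Rational(-1, 12085)) = Rational(26364, 12085)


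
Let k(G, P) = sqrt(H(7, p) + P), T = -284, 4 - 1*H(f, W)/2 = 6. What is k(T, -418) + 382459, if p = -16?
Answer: 382459 + I*sqrt(422) ≈ 3.8246e+5 + 20.543*I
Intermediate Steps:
H(f, W) = -4 (H(f, W) = 8 - 2*6 = 8 - 12 = -4)
k(G, P) = sqrt(-4 + P)
k(T, -418) + 382459 = sqrt(-4 - 418) + 382459 = sqrt(-422) + 382459 = I*sqrt(422) + 382459 = 382459 + I*sqrt(422)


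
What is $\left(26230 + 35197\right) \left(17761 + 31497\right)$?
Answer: $3025771166$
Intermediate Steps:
$\left(26230 + 35197\right) \left(17761 + 31497\right) = 61427 \cdot 49258 = 3025771166$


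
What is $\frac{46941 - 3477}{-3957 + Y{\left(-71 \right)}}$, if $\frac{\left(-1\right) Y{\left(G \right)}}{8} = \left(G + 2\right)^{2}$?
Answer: $- \frac{14488}{14015} \approx -1.0337$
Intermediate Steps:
$Y{\left(G \right)} = - 8 \left(2 + G\right)^{2}$ ($Y{\left(G \right)} = - 8 \left(G + 2\right)^{2} = - 8 \left(2 + G\right)^{2}$)
$\frac{46941 - 3477}{-3957 + Y{\left(-71 \right)}} = \frac{46941 - 3477}{-3957 - 8 \left(2 - 71\right)^{2}} = \frac{43464}{-3957 - 8 \left(-69\right)^{2}} = \frac{43464}{-3957 - 38088} = \frac{43464}{-42045} = 43464 \left(- \frac{1}{42045}\right) = - \frac{14488}{14015}$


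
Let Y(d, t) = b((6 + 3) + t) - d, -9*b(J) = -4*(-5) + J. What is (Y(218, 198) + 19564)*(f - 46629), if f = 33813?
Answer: -247615088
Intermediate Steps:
b(J) = -20/9 - J/9 (b(J) = -(-4*(-5) + J)/9 = -(20 + J)/9 = -20/9 - J/9)
Y(d, t) = -29/9 - d - t/9 (Y(d, t) = (-20/9 - ((6 + 3) + t)/9) - d = (-20/9 - (9 + t)/9) - d = (-20/9 + (-1 - t/9)) - d = (-29/9 - t/9) - d = -29/9 - d - t/9)
(Y(218, 198) + 19564)*(f - 46629) = ((-29/9 - 1*218 - 1/9*198) + 19564)*(33813 - 46629) = ((-29/9 - 218 - 22) + 19564)*(-12816) = (-2189/9 + 19564)*(-12816) = (173887/9)*(-12816) = -247615088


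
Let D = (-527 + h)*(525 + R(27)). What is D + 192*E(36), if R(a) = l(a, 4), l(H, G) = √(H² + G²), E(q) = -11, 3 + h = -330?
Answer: -453612 - 860*√745 ≈ -4.7709e+5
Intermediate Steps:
h = -333 (h = -3 - 330 = -333)
l(H, G) = √(G² + H²)
R(a) = √(16 + a²) (R(a) = √(4² + a²) = √(16 + a²))
D = -451500 - 860*√745 (D = (-527 - 333)*(525 + √(16 + 27²)) = -860*(525 + √(16 + 729)) = -860*(525 + √745) = -451500 - 860*√745 ≈ -4.7497e+5)
D + 192*E(36) = (-451500 - 860*√745) + 192*(-11) = (-451500 - 860*√745) - 2112 = -453612 - 860*√745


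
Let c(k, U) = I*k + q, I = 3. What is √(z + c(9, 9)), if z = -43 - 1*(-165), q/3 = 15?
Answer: √194 ≈ 13.928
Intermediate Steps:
q = 45 (q = 3*15 = 45)
c(k, U) = 45 + 3*k (c(k, U) = 3*k + 45 = 45 + 3*k)
z = 122 (z = -43 + 165 = 122)
√(z + c(9, 9)) = √(122 + (45 + 3*9)) = √(122 + (45 + 27)) = √(122 + 72) = √194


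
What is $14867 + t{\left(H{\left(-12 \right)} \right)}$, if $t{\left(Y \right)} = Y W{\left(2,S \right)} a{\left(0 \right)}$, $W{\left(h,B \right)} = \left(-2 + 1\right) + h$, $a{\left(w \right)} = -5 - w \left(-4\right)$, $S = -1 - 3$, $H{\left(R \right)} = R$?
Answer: $14927$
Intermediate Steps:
$S = -4$ ($S = -1 - 3 = -4$)
$a{\left(w \right)} = -5 + 4 w$ ($a{\left(w \right)} = -5 - - 4 w = -5 + 4 w$)
$W{\left(h,B \right)} = -1 + h$
$t{\left(Y \right)} = - 5 Y$ ($t{\left(Y \right)} = Y \left(-1 + 2\right) \left(-5 + 4 \cdot 0\right) = Y 1 \left(-5 + 0\right) = Y \left(-5\right) = - 5 Y$)
$14867 + t{\left(H{\left(-12 \right)} \right)} = 14867 - -60 = 14867 + 60 = 14927$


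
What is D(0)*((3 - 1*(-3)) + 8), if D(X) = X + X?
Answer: 0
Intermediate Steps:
D(X) = 2*X
D(0)*((3 - 1*(-3)) + 8) = (2*0)*((3 - 1*(-3)) + 8) = 0*((3 + 3) + 8) = 0*(6 + 8) = 0*14 = 0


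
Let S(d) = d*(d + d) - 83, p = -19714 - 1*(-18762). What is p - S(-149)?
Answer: -45271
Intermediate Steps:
p = -952 (p = -19714 + 18762 = -952)
S(d) = -83 + 2*d**2 (S(d) = d*(2*d) - 83 = 2*d**2 - 83 = -83 + 2*d**2)
p - S(-149) = -952 - (-83 + 2*(-149)**2) = -952 - (-83 + 2*22201) = -952 - (-83 + 44402) = -952 - 1*44319 = -952 - 44319 = -45271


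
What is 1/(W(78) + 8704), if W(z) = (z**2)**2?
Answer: 1/37023760 ≈ 2.7010e-8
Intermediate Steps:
W(z) = z**4
1/(W(78) + 8704) = 1/(78**4 + 8704) = 1/(37015056 + 8704) = 1/37023760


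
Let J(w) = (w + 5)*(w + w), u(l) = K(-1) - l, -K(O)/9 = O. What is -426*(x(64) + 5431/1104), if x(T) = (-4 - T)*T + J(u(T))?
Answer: -90370433/184 ≈ -4.9114e+5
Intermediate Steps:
K(O) = -9*O
u(l) = 9 - l (u(l) = -9*(-1) - l = 9 - l)
J(w) = 2*w*(5 + w) (J(w) = (5 + w)*(2*w) = 2*w*(5 + w))
x(T) = T*(-4 - T) + 2*(9 - T)*(14 - T) (x(T) = (-4 - T)*T + 2*(9 - T)*(5 + (9 - T)) = T*(-4 - T) + 2*(9 - T)*(14 - T))
-426*(x(64) + 5431/1104) = -426*((252 + 64² - 50*64) + 5431/1104) = -426*((252 + 4096 - 3200) + 5431*(1/1104)) = -426*(1148 + 5431/1104) = -426*1272823/1104 = -90370433/184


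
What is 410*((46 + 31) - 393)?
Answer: -129560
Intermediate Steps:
410*((46 + 31) - 393) = 410*(77 - 393) = 410*(-316) = -129560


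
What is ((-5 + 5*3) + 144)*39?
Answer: 6006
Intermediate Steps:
((-5 + 5*3) + 144)*39 = ((-5 + 15) + 144)*39 = (10 + 144)*39 = 154*39 = 6006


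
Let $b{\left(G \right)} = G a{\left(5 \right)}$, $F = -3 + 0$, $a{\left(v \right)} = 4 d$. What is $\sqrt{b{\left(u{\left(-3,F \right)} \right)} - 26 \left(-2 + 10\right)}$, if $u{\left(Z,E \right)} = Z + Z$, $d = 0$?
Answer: $4 i \sqrt{13} \approx 14.422 i$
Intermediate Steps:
$a{\left(v \right)} = 0$ ($a{\left(v \right)} = 4 \cdot 0 = 0$)
$F = -3$
$u{\left(Z,E \right)} = 2 Z$
$b{\left(G \right)} = 0$ ($b{\left(G \right)} = G 0 = 0$)
$\sqrt{b{\left(u{\left(-3,F \right)} \right)} - 26 \left(-2 + 10\right)} = \sqrt{0 - 26 \left(-2 + 10\right)} = \sqrt{0 - 26 \cdot 8} = \sqrt{0 - 208} = \sqrt{-208} = 4 i \sqrt{13}$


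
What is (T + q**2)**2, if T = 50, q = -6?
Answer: 7396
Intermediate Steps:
(T + q**2)**2 = (50 + (-6)**2)**2 = (50 + 36)**2 = 86**2 = 7396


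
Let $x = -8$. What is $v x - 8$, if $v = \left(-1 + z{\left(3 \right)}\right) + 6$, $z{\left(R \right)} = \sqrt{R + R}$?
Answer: $-48 - 8 \sqrt{6} \approx -67.596$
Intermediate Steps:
$z{\left(R \right)} = \sqrt{2} \sqrt{R}$ ($z{\left(R \right)} = \sqrt{2 R} = \sqrt{2} \sqrt{R}$)
$v = 5 + \sqrt{6}$ ($v = \left(-1 + \sqrt{2} \sqrt{3}\right) + 6 = \left(-1 + \sqrt{6}\right) + 6 = 5 + \sqrt{6} \approx 7.4495$)
$v x - 8 = \left(5 + \sqrt{6}\right) \left(-8\right) - 8 = \left(-40 - 8 \sqrt{6}\right) - 8 = -48 - 8 \sqrt{6}$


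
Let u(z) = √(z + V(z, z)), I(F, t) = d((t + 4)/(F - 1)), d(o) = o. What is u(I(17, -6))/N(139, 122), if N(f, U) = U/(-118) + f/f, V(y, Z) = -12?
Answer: -59*I*√194/8 ≈ -102.72*I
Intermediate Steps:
N(f, U) = 1 - U/118 (N(f, U) = U*(-1/118) + 1 = -U/118 + 1 = 1 - U/118)
I(F, t) = (4 + t)/(-1 + F) (I(F, t) = (t + 4)/(F - 1) = (4 + t)/(-1 + F))
u(z) = √(-12 + z) (u(z) = √(z - 12) = √(-12 + z))
u(I(17, -6))/N(139, 122) = √(-12 + (4 - 6)/(-1 + 17))/(1 - 1/118*122) = √(-12 - 2/16)/(1 - 61/59) = √(-12 + (1/16)*(-2))/(-2/59) = √(-12 - ⅛)*(-59/2) = √(-97/8)*(-59/2) = (I*√194/4)*(-59/2) = -59*I*√194/8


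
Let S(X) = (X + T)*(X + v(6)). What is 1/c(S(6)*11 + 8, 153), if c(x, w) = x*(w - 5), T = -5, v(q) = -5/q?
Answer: 3/28786 ≈ 0.00010422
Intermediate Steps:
S(X) = (-5 + X)*(-⅚ + X) (S(X) = (X - 5)*(X - 5/6) = (-5 + X)*(X - 5*⅙) = (-5 + X)*(X - ⅚) = (-5 + X)*(-⅚ + X))
c(x, w) = x*(-5 + w)
1/c(S(6)*11 + 8, 153) = 1/(((25/6 + 6² - 35/6*6)*11 + 8)*(-5 + 153)) = 1/(((25/6 + 36 - 35)*11 + 8)*148) = 1/(((31/6)*11 + 8)*148) = 1/((341/6 + 8)*148) = 1/((389/6)*148) = 1/(28786/3) = 3/28786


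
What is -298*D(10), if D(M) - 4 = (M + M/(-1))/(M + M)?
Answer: -1192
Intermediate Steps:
D(M) = 4 (D(M) = 4 + (M + M/(-1))/(M + M) = 4 + (M + M*(-1))/((2*M)) = 4 + (M - M)*(1/(2*M)) = 4 + 0*(1/(2*M)) = 4 + 0 = 4)
-298*D(10) = -298*4 = -1192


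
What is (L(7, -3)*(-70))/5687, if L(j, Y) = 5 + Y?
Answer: -140/5687 ≈ -0.024618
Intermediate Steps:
(L(7, -3)*(-70))/5687 = ((5 - 3)*(-70))/5687 = (2*(-70))*(1/5687) = -140*1/5687 = -140/5687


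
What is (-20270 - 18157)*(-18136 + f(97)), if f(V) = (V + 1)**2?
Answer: 327859164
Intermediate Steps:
f(V) = (1 + V)**2
(-20270 - 18157)*(-18136 + f(97)) = (-20270 - 18157)*(-18136 + (1 + 97)**2) = -38427*(-18136 + 98**2) = -38427*(-18136 + 9604) = -38427*(-8532) = 327859164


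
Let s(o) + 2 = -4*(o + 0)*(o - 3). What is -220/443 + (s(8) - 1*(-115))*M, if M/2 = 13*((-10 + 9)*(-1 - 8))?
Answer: -4872334/443 ≈ -10999.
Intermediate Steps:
s(o) = -2 - 4*o*(-3 + o) (s(o) = -2 - 4*(o + 0)*(o - 3) = -2 - 4*o*(-3 + o))
M = 234 (M = 2*(13*((-10 + 9)*(-1 - 8))) = 2*(13*(-1*(-9))) = 2*(13*9) = 2*117 = 234)
-220/443 + (s(8) - 1*(-115))*M = -220/443 + ((-2 - 4*8**2 + 12*8) - 1*(-115))*234 = -220*1/443 + ((-2 - 4*64 + 96) + 115)*234 = -220/443 + ((-2 - 256 + 96) + 115)*234 = -220/443 + (-162 + 115)*234 = -220/443 - 47*234 = -220/443 - 10998 = -4872334/443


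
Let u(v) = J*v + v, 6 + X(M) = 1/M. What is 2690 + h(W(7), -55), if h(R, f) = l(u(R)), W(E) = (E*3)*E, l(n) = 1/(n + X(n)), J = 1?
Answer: 227770664/84673 ≈ 2690.0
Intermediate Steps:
X(M) = -6 + 1/M
u(v) = 2*v (u(v) = 1*v + v = v + v = 2*v)
l(n) = 1/(-6 + n + 1/n) (l(n) = 1/(n + (-6 + 1/n)) = 1/(-6 + n + 1/n))
W(E) = 3*E² (W(E) = (3*E)*E = 3*E²)
h(R, f) = 2*R/(1 + 2*R*(-6 + 2*R)) (h(R, f) = (2*R)/(1 + (2*R)*(-6 + 2*R)) = (2*R)/(1 + 2*R*(-6 + 2*R)) = 2*R/(1 + 2*R*(-6 + 2*R)))
2690 + h(W(7), -55) = 2690 + 2*(3*7²)/(1 + 4*(3*7²)*(-3 + 3*7²)) = 2690 + 2*(3*49)/(1 + 4*(3*49)*(-3 + 3*49)) = 2690 + 2*147/(1 + 4*147*(-3 + 147)) = 2690 + 2*147/(1 + 4*147*144) = 2690 + 2*147/(1 + 84672) = 2690 + 2*147/84673 = 2690 + 2*147*(1/84673) = 2690 + 294/84673 = 227770664/84673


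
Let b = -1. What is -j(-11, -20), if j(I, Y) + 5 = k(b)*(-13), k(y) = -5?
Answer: -60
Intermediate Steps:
j(I, Y) = 60 (j(I, Y) = -5 - 5*(-13) = -5 + 65 = 60)
-j(-11, -20) = -1*60 = -60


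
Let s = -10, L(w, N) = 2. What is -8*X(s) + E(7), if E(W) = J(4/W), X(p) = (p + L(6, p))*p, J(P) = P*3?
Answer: -4468/7 ≈ -638.29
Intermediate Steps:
J(P) = 3*P
X(p) = p*(2 + p) (X(p) = (p + 2)*p = (2 + p)*p = p*(2 + p))
E(W) = 12/W (E(W) = 3*(4/W) = 12/W)
-8*X(s) + E(7) = -(-80)*(2 - 10) + 12/7 = -(-80)*(-8) + 12*(⅐) = -8*80 + 12/7 = -640 + 12/7 = -4468/7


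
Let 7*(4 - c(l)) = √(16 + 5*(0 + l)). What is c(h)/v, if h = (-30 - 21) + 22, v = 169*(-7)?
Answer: -4/1183 + I*√129/8281 ≈ -0.0033812 + 0.0013716*I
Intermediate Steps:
v = -1183
h = -29 (h = -51 + 22 = -29)
c(l) = 4 - √(16 + 5*l)/7 (c(l) = 4 - √(16 + 5*(0 + l))/7 = 4 - √(16 + 5*l)/7)
c(h)/v = (4 - √(16 + 5*(-29))/7)/(-1183) = (4 - √(16 - 145)/7)*(-1/1183) = (4 - I*√129/7)*(-1/1183) = -4/1183 + I*√129/8281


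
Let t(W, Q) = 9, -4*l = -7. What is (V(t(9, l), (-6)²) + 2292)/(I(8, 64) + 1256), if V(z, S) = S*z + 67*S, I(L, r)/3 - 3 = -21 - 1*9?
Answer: 5028/1175 ≈ 4.2792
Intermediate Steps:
l = 7/4 (l = -¼*(-7) = 7/4 ≈ 1.7500)
I(L, r) = -81 (I(L, r) = 9 + 3*(-21 - 1*9) = 9 + 3*(-21 - 9) = 9 + 3*(-30) = 9 - 90 = -81)
V(z, S) = 67*S + S*z
(V(t(9, l), (-6)²) + 2292)/(I(8, 64) + 1256) = ((-6)²*(67 + 9) + 2292)/(-81 + 1256) = (36*76 + 2292)/1175 = (2736 + 2292)*(1/1175) = 5028*(1/1175) = 5028/1175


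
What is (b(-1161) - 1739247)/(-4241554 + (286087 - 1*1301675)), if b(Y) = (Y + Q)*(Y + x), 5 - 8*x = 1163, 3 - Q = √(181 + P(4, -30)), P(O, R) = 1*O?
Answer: 41307/955844 - 5223*√185/21028568 ≈ 0.039837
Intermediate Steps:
P(O, R) = O
Q = 3 - √185 (Q = 3 - √(181 + 4) = 3 - √185 ≈ -10.601)
x = -579/4 (x = 5/8 - ⅛*1163 = 5/8 - 1163/8 = -579/4 ≈ -144.75)
b(Y) = (-579/4 + Y)*(3 + Y - √185) (b(Y) = (Y + (3 - √185))*(Y - 579/4) = (3 + Y - √185)*(-579/4 + Y) = (-579/4 + Y)*(3 + Y - √185))
(b(-1161) - 1739247)/(-4241554 + (286087 - 1*1301675)) = ((-1737/4 + (-1161)² - 567/4*(-1161) + 579*√185/4 - 1*(-1161)*√185) - 1739247)/(-4241554 + (286087 - 1*1301675)) = ((-1737/4 + 1347921 + 658287/4 + 579*√185/4 + 1161*√185) - 1739247)/(-4241554 + (286087 - 1301675)) = ((3024117/2 + 5223*√185/4) - 1739247)/(-4241554 - 1015588) = (-454377/2 + 5223*√185/4)/(-5257142) = (-454377/2 + 5223*√185/4)*(-1/5257142) = 41307/955844 - 5223*√185/21028568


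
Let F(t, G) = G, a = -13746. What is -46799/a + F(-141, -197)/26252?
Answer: 612929693/180429996 ≈ 3.3970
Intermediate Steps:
-46799/a + F(-141, -197)/26252 = -46799/(-13746) - 197/26252 = -46799*(-1/13746) - 197*1/26252 = 46799/13746 - 197/26252 = 612929693/180429996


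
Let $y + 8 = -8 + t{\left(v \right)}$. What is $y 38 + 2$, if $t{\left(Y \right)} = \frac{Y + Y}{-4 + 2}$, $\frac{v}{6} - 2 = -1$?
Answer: $-834$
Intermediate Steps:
$v = 6$ ($v = 12 + 6 \left(-1\right) = 12 - 6 = 6$)
$t{\left(Y \right)} = - Y$ ($t{\left(Y \right)} = \frac{2 Y}{-2} = 2 Y \left(- \frac{1}{2}\right) = - Y$)
$y = -22$ ($y = -8 - 14 = -22$)
$y 38 + 2 = \left(-22\right) 38 + 2 = -836 + 2 = -834$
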